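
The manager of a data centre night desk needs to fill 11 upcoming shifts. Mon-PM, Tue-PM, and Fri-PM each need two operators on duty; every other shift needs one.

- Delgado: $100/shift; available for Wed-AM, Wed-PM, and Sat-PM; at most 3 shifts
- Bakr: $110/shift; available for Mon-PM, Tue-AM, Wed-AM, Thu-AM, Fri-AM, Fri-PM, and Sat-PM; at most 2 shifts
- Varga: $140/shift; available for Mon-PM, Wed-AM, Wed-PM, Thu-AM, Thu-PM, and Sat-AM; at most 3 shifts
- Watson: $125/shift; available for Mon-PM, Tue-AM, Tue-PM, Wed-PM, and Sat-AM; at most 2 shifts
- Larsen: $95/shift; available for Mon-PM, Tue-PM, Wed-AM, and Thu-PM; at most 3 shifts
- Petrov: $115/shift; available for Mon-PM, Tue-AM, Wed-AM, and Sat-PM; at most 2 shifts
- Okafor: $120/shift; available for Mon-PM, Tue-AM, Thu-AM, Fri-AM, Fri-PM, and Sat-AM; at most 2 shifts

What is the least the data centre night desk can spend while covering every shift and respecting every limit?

Tue-PM can only be covered by Watson and Larsen, so that assignment is forced.
Fri-PM can only be covered by Bakr and Okafor, so that assignment is forced.
Picking the cheapest available operator for each shift independently would cost $1495, but that ignores the shift limits.
An optimal schedule: Mon-PM→Larsen+Petrov, Tue-AM→Petrov, Tue-PM→Larsen+Watson, Wed-AM→Delgado, Wed-PM→Delgado, Thu-AM→Okafor, Thu-PM→Larsen, Fri-AM→Bakr, Fri-PM→Bakr+Okafor, Sat-AM→Watson, Sat-PM→Delgado.
Total: 95 + 115 + 115 + 95 + 125 + 100 + 100 + 120 + 95 + 110 + 110 + 120 + 125 + 100 = $1525.

$1525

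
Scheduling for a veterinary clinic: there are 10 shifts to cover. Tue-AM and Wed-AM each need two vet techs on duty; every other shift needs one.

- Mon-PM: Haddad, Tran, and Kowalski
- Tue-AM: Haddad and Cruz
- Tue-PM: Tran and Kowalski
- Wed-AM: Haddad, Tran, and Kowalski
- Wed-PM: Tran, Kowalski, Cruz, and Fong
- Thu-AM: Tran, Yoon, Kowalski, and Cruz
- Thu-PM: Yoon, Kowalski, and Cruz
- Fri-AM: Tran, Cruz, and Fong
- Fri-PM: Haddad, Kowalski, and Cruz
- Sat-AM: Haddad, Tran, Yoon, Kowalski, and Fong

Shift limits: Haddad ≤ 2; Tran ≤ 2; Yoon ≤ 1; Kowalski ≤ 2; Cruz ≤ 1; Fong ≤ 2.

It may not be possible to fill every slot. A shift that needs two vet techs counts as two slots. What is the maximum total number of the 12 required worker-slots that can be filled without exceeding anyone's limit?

Total capacity across all vet techs is 2+2+1+2+1+2 = 10, and 12 slots are needed, so at most 10 can be filled.
An assignment achieving 10: Mon-PM→Haddad, Tue-AM→Haddad+Cruz, Tue-PM→Tran, Wed-AM→Tran+Kowalski, Wed-PM→Fong, Thu-PM→Yoon, Fri-AM→Fong, Fri-PM→Kowalski.
Loads: Haddad 2/2, Tran 2/2, Yoon 1/1, Kowalski 2/2, Cruz 1/1, Fong 2/2.

10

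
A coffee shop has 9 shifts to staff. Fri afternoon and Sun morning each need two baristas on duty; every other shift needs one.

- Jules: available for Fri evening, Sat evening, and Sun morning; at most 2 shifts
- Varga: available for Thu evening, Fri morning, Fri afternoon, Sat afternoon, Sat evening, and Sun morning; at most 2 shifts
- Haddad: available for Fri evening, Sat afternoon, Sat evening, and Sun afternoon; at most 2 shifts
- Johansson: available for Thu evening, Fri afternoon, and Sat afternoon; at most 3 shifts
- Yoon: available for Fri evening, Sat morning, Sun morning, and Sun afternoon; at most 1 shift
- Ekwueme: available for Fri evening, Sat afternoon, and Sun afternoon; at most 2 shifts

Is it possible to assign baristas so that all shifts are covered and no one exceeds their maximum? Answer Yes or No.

No

Total capacity is 12 and 11 slots are needed, so capacity alone doesn't rule it out.
Shifts {Fri morning, Fri afternoon, Sat morning, Sun morning} need 6 worker-slots in total, but the baristas available for any of those shifts (Jules, Varga, Johansson, and Yoon) can supply at most 5 among them. So no valid schedule exists.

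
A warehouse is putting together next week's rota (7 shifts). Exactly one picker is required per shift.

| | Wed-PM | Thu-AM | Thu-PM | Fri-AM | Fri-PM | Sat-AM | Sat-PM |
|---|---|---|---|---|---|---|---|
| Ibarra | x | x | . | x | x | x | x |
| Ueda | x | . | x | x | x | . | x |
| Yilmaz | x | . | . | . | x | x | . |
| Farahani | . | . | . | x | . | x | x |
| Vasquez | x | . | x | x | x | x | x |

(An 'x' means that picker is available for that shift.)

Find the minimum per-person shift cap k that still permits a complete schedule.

2

With 5 pickers and 7 worker-slots to fill, someone must work at least ⌈7/5⌉ = 2 shifts, so k ≥ 2.
k = 2 works: Wed-PM→Ibarra, Thu-AM→Ibarra, Thu-PM→Ueda, Fri-AM→Ueda, Fri-PM→Yilmaz, Sat-AM→Yilmaz, Sat-PM→Farahani.
Loads: Ibarra 2, Ueda 2, Yilmaz 2, Farahani 1, Vasquez 0 — all ≤ 2.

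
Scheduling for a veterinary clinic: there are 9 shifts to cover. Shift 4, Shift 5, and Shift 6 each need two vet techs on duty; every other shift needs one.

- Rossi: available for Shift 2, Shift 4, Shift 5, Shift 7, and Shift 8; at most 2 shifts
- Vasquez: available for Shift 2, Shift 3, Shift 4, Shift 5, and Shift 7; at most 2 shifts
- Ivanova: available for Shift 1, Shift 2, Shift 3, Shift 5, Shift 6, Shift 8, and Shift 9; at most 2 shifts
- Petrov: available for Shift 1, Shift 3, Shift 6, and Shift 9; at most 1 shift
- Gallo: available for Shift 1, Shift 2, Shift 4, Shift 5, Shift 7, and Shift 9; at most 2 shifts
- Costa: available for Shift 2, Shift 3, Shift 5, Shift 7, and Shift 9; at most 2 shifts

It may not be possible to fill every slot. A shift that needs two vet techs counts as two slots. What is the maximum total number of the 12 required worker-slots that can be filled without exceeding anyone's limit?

Total capacity across all vet techs is 2+2+2+1+2+2 = 11, and 12 slots are needed, so at most 11 can be filled.
An assignment achieving 11: Shift 1→Ivanova, Shift 2→Costa, Shift 3→Vasquez, Shift 4→Rossi+Vasquez, Shift 5→Costa, Shift 6→Ivanova+Petrov, Shift 7→Gallo, Shift 8→Rossi, Shift 9→Gallo.
Loads: Rossi 2/2, Vasquez 2/2, Ivanova 2/2, Petrov 1/1, Gallo 2/2, Costa 2/2.

11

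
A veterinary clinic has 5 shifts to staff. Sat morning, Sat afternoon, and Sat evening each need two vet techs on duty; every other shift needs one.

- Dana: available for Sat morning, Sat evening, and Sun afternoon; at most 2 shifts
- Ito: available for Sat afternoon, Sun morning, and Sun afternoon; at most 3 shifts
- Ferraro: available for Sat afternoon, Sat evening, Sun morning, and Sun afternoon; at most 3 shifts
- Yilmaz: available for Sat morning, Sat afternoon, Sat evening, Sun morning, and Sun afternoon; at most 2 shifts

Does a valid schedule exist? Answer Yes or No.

Sat morning can only be covered by Dana and Yilmaz, so that assignment is forced.
One valid schedule: Sat morning→Dana+Yilmaz, Sat afternoon→Ito+Ferraro, Sat evening→Dana+Ferraro, Sun morning→Ito, Sun afternoon→Ito.
Loads: Dana 2/2, Ito 3/3, Ferraro 2/3, Yilmaz 1/2 — all within limits.

Yes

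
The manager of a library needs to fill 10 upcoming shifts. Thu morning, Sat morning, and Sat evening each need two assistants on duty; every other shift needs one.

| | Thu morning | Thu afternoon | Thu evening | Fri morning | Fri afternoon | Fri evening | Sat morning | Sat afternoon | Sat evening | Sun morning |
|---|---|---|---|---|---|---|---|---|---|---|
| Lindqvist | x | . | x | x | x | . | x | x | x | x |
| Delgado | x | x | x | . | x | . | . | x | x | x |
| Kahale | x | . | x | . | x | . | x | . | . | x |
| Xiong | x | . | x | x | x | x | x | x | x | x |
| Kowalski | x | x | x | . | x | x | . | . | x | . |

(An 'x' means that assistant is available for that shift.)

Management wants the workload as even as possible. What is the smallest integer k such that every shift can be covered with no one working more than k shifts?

3

With 5 assistants and 13 worker-slots to fill, someone must work at least ⌈13/5⌉ = 3 shifts, so k ≥ 3.
k = 3 works: Thu morning→Kahale+Xiong, Thu afternoon→Delgado, Thu evening→Delgado, Fri morning→Lindqvist, Fri afternoon→Kahale, Fri evening→Xiong, Sat morning→Lindqvist+Kahale, Sat afternoon→Lindqvist, Sat evening→Xiong+Kowalski, Sun morning→Delgado.
Loads: Lindqvist 3, Delgado 3, Kahale 3, Xiong 3, Kowalski 1 — all ≤ 3.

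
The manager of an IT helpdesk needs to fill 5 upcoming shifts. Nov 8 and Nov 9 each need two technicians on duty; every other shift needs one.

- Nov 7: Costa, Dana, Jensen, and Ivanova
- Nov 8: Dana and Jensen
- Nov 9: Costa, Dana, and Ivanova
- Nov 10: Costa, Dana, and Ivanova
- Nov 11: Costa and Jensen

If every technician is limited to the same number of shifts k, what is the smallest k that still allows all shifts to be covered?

With 4 technicians and 7 worker-slots to fill, someone must work at least ⌈7/4⌉ = 2 shifts, so k ≥ 2.
k = 2 works: Nov 7→Jensen, Nov 8→Dana+Jensen, Nov 9→Costa+Dana, Nov 10→Ivanova, Nov 11→Costa.
Loads: Costa 2, Dana 2, Jensen 2, Ivanova 1 — all ≤ 2.

2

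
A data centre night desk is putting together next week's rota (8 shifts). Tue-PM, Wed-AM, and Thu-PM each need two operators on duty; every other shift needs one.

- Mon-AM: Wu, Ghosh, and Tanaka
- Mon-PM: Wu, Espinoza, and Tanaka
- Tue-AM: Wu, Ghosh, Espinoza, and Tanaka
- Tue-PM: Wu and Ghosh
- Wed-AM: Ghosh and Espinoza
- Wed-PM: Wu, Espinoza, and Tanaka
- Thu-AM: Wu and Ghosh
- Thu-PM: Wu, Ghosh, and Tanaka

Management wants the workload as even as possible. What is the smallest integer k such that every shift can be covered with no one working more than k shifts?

With 4 operators and 11 worker-slots to fill, someone must work at least ⌈11/4⌉ = 3 shifts, so k ≥ 3.
k = 3 works: Mon-AM→Wu, Mon-PM→Espinoza, Tue-AM→Tanaka, Tue-PM→Wu+Ghosh, Wed-AM→Ghosh+Espinoza, Wed-PM→Espinoza, Thu-AM→Wu, Thu-PM→Ghosh+Tanaka.
Loads: Wu 3, Ghosh 3, Espinoza 3, Tanaka 2 — all ≤ 3.

3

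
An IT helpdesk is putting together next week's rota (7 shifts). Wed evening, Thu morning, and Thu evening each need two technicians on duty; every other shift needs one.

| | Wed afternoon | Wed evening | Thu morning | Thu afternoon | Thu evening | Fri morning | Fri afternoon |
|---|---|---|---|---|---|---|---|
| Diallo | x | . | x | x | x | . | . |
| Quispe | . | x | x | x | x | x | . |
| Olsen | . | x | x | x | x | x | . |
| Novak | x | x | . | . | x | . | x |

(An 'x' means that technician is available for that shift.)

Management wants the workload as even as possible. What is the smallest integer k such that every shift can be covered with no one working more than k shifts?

With 4 technicians and 10 worker-slots to fill, someone must work at least ⌈10/4⌉ = 3 shifts, so k ≥ 3.
k = 3 works: Wed afternoon→Diallo, Wed evening→Quispe+Olsen, Thu morning→Diallo+Quispe, Thu afternoon→Diallo, Thu evening→Olsen+Novak, Fri morning→Quispe, Fri afternoon→Novak.
Loads: Diallo 3, Quispe 3, Olsen 2, Novak 2 — all ≤ 3.

3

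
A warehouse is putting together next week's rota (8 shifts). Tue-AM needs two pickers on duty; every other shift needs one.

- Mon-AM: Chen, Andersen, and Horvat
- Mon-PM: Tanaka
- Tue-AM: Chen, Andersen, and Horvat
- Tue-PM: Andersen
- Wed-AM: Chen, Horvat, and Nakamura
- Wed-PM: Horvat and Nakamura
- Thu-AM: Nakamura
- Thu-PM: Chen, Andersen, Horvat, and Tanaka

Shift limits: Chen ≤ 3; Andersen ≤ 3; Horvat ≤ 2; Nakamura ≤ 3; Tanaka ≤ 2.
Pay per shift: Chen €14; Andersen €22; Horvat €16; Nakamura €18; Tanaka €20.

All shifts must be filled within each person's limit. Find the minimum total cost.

Mon-PM can only be covered by Tanaka, so that assignment is forced.
Tue-PM can only be covered by Andersen, so that assignment is forced.
Thu-AM can only be covered by Nakamura, so that assignment is forced.
Picking the cheapest available picker for each shift independently would cost €148, but that ignores the shift limits.
An optimal schedule: Mon-AM→Chen, Mon-PM→Tanaka, Tue-AM→Chen+Horvat, Tue-PM→Andersen, Wed-AM→Nakamura, Wed-PM→Horvat, Thu-AM→Nakamura, Thu-PM→Chen.
Total: 14 + 20 + 14 + 16 + 22 + 18 + 16 + 18 + 14 = €152.

€152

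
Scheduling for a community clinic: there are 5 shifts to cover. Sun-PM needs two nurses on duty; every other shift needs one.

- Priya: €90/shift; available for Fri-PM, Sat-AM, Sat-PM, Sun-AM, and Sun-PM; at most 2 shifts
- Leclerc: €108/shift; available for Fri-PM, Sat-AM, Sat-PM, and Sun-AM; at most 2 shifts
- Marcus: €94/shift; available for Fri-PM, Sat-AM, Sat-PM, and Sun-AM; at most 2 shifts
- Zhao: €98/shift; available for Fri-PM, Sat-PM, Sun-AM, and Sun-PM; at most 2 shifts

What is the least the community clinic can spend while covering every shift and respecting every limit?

Sun-PM can only be covered by Priya and Zhao, so that assignment is forced.
Picking the cheapest available nurse for each shift independently would cost €548, but that ignores the shift limits.
An optimal schedule: Fri-PM→Marcus, Sat-AM→Priya, Sat-PM→Marcus, Sun-AM→Zhao, Sun-PM→Priya+Zhao.
Total: 94 + 90 + 94 + 98 + 90 + 98 = €564.

€564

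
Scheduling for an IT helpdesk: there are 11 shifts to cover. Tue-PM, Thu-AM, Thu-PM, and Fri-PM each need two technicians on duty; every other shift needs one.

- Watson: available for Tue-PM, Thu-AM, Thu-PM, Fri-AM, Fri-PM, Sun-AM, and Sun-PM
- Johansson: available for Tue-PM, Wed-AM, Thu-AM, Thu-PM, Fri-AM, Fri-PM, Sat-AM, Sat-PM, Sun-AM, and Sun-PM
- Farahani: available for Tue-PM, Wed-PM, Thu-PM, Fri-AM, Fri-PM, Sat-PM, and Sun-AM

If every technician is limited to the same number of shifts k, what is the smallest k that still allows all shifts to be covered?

5

With 3 technicians and 15 worker-slots to fill, someone must work at least ⌈15/3⌉ = 5 shifts, so k ≥ 5.
k = 5 works: Tue-PM→Watson+Johansson, Wed-AM→Johansson, Wed-PM→Farahani, Thu-AM→Watson+Johansson, Thu-PM→Watson+Farahani, Fri-AM→Farahani, Fri-PM→Watson+Farahani, Sat-AM→Johansson, Sat-PM→Johansson, Sun-AM→Farahani, Sun-PM→Watson.
Loads: Watson 5, Johansson 5, Farahani 5 — all ≤ 5.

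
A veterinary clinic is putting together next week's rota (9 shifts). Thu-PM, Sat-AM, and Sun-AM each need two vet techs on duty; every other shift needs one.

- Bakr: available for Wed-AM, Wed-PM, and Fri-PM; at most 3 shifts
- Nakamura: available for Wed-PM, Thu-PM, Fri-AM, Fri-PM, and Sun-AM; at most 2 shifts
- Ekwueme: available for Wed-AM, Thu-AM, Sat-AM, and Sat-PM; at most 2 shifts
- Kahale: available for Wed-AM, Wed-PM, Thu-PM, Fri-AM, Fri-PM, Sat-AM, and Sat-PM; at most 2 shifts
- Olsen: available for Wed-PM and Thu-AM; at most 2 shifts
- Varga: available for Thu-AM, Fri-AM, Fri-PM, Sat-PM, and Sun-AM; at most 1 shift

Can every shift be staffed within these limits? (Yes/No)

No

Total capacity is 12 and 12 slots are needed, so capacity alone doesn't rule it out.
Shifts {Thu-PM, Fri-AM, Sat-AM, Sun-AM} need 7 worker-slots in total, but the vet techs available for any of those shifts (Nakamura, Ekwueme, Kahale, and Varga) can supply at most 6 among them. So no valid schedule exists.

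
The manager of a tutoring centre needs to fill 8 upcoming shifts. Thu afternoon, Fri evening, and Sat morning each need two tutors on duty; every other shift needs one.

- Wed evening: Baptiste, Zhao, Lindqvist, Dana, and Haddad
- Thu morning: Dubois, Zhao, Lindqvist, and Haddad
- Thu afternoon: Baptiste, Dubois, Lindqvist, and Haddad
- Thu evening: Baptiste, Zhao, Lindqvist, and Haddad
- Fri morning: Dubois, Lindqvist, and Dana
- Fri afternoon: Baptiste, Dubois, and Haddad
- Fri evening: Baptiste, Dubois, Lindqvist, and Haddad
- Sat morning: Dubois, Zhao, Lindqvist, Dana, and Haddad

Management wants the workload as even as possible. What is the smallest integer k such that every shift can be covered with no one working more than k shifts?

With 6 tutors and 11 worker-slots to fill, someone must work at least ⌈11/6⌉ = 2 shifts, so k ≥ 2.
k = 2 works: Wed evening→Zhao, Thu morning→Dubois, Thu afternoon→Lindqvist+Haddad, Thu evening→Baptiste, Fri morning→Dubois, Fri afternoon→Baptiste, Fri evening→Lindqvist+Haddad, Sat morning→Zhao+Dana.
Loads: Baptiste 2, Dubois 2, Zhao 2, Lindqvist 2, Dana 1, Haddad 2 — all ≤ 2.

2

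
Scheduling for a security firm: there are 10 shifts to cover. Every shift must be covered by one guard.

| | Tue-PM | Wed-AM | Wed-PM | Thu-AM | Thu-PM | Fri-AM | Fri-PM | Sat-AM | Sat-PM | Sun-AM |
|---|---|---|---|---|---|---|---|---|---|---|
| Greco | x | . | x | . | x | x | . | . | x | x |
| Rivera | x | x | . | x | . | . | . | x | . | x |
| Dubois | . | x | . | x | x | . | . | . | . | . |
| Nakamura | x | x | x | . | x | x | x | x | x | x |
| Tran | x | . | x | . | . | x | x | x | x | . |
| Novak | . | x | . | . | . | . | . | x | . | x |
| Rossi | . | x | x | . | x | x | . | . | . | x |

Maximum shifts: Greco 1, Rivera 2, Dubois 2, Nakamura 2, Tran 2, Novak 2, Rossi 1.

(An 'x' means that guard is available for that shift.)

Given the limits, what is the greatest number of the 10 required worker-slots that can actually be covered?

10

Total capacity across all guards is 1+2+2+2+2+2+1 = 12, and 10 slots are needed, so at most 10 can be filled.
An assignment achieving 10: Tue-PM→Rivera, Wed-AM→Dubois, Wed-PM→Nakamura, Thu-AM→Rivera, Thu-PM→Dubois, Fri-AM→Tran, Fri-PM→Nakamura, Sat-AM→Tran, Sat-PM→Greco, Sun-AM→Novak.
Loads: Greco 1/1, Rivera 2/2, Dubois 2/2, Nakamura 2/2, Tran 2/2, Novak 1/2, Rossi 0/1.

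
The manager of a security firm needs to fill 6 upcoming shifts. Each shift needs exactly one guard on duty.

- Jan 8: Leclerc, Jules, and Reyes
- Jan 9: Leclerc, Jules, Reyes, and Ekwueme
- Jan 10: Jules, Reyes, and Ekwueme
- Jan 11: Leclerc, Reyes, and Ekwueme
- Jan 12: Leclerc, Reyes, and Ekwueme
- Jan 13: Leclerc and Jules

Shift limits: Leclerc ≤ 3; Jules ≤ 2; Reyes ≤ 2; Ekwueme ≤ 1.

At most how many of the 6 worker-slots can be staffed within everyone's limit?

6

Total capacity across all guards is 3+2+2+1 = 8, and 6 slots are needed, so at most 6 can be filled.
An assignment achieving 6: Jan 8→Leclerc, Jan 9→Jules, Jan 10→Jules, Jan 11→Leclerc, Jan 12→Reyes, Jan 13→Leclerc.
Loads: Leclerc 3/3, Jules 2/2, Reyes 1/2, Ekwueme 0/1.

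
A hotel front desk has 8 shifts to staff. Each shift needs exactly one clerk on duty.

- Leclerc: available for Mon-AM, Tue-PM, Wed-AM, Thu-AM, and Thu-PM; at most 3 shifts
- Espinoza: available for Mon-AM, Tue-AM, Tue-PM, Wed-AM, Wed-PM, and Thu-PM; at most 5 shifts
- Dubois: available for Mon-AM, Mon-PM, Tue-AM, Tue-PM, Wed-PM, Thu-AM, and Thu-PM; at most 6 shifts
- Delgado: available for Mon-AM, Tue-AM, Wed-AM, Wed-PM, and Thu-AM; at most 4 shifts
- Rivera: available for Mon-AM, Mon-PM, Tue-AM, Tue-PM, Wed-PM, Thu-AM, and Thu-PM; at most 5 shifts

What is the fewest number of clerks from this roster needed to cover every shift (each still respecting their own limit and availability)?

8 slots to fill and no one can take more than 6, so at least ⌈8/6⌉ = 2 clerks are needed.
Leclerc and Dubois alone can cover everything: Mon-AM→Leclerc, Mon-PM→Dubois, Tue-AM→Dubois, Tue-PM→Leclerc, Wed-AM→Leclerc, Wed-PM→Dubois, Thu-AM→Dubois, Thu-PM→Dubois.

2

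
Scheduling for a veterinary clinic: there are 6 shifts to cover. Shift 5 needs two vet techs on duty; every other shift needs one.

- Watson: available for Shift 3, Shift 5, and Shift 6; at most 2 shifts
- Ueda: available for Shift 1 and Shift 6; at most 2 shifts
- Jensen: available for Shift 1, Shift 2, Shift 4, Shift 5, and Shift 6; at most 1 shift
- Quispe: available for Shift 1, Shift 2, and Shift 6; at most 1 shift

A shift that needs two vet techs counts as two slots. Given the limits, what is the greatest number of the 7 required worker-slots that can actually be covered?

6

Total capacity across all vet techs is 2+2+1+1 = 6, and 7 slots are needed, so at most 6 can be filled.
An assignment achieving 6: Shift 1→Ueda, Shift 2→Quispe, Shift 3→Watson, Shift 4→Jensen, Shift 5→Watson, Shift 6→Ueda.
Loads: Watson 2/2, Ueda 2/2, Jensen 1/1, Quispe 1/1.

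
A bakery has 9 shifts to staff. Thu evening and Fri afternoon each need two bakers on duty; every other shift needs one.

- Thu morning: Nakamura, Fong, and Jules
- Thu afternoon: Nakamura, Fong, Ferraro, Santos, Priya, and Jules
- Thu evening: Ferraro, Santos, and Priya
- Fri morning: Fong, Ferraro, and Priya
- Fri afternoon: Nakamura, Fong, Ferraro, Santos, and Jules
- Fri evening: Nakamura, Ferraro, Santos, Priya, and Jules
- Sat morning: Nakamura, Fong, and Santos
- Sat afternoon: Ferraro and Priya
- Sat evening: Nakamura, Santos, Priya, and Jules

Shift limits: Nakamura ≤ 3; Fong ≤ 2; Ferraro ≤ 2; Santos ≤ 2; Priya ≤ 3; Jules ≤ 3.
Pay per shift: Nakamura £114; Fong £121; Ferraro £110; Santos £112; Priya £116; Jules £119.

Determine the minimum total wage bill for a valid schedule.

Picking the cheapest available baker for each shift independently would cost £1222, but that ignores the shift limits.
An optimal schedule: Thu morning→Nakamura, Thu afternoon→Priya, Thu evening→Ferraro+Santos, Fri morning→Priya, Fri afternoon→Nakamura+Jules, Fri evening→Priya, Sat morning→Santos, Sat afternoon→Ferraro, Sat evening→Nakamura.
Total: 114 + 116 + 110 + 112 + 116 + 114 + 119 + 116 + 112 + 110 + 114 = £1253.

£1253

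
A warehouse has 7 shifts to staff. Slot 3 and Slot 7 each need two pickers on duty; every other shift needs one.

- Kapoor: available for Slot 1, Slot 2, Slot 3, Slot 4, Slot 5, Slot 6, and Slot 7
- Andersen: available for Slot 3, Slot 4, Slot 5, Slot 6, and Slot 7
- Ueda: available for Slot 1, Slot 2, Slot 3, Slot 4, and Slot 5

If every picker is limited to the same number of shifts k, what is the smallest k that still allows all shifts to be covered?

With 3 pickers and 9 worker-slots to fill, someone must work at least ⌈9/3⌉ = 3 shifts, so k ≥ 3.
k = 3 works: Slot 1→Kapoor, Slot 2→Kapoor, Slot 3→Andersen+Ueda, Slot 4→Ueda, Slot 5→Ueda, Slot 6→Andersen, Slot 7→Kapoor+Andersen.
Loads: Kapoor 3, Andersen 3, Ueda 3 — all ≤ 3.

3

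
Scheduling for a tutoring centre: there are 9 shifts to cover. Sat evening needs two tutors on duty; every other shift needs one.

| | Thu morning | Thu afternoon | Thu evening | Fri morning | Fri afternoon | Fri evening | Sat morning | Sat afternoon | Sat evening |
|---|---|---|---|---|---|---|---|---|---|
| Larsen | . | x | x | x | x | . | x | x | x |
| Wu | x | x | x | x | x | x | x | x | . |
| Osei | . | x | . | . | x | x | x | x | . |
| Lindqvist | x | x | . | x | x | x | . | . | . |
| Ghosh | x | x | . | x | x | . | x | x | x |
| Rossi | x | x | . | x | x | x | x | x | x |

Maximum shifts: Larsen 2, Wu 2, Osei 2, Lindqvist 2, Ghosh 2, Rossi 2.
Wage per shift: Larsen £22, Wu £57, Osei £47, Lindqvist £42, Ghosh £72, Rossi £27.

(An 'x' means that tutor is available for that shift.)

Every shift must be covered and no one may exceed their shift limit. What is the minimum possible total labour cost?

Picking the cheapest available tutor for each shift independently would cost £235, but that ignores the shift limits.
An optimal schedule: Thu morning→Rossi, Thu afternoon→Wu, Thu evening→Larsen, Fri morning→Lindqvist, Fri afternoon→Wu, Fri evening→Lindqvist, Sat morning→Osei, Sat afternoon→Osei, Sat evening→Larsen+Rossi.
Total: 27 + 57 + 22 + 42 + 57 + 42 + 47 + 47 + 22 + 27 = £390.

£390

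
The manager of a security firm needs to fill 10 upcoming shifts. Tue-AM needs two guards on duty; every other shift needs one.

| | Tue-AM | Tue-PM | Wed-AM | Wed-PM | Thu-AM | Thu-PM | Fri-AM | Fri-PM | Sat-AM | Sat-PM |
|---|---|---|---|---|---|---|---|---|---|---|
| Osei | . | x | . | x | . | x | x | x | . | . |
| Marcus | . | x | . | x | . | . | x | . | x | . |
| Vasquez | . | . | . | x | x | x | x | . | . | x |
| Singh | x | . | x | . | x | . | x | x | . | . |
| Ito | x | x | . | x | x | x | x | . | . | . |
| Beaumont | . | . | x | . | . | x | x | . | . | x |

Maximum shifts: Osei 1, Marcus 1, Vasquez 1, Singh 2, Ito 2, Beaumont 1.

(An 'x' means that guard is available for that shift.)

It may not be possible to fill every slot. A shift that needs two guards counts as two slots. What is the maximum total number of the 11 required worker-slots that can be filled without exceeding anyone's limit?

8

Total capacity across all guards is 1+1+1+2+2+1 = 8, and 11 slots are needed, so at most 8 can be filled.
An assignment achieving 8: Tue-AM→Singh+Ito, Tue-PM→Ito, Wed-AM→Singh, Thu-PM→Beaumont, Fri-PM→Osei, Sat-AM→Marcus, Sat-PM→Vasquez.
Loads: Osei 1/1, Marcus 1/1, Vasquez 1/1, Singh 2/2, Ito 2/2, Beaumont 1/1.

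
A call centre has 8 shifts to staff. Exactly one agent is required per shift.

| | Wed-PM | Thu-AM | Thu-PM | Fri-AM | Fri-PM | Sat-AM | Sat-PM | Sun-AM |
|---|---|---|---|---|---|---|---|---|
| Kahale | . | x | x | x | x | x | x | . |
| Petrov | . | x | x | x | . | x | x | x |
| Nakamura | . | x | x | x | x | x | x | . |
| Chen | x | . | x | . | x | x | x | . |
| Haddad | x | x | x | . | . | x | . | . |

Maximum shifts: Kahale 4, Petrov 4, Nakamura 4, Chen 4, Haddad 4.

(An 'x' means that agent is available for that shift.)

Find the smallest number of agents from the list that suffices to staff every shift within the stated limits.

2

8 slots to fill and no one can take more than 4, so at least ⌈8/4⌉ = 2 agents are needed.
Petrov and Chen alone can cover everything: Wed-PM→Chen, Thu-AM→Petrov, Thu-PM→Petrov, Fri-AM→Petrov, Fri-PM→Chen, Sat-AM→Chen, Sat-PM→Chen, Sun-AM→Petrov.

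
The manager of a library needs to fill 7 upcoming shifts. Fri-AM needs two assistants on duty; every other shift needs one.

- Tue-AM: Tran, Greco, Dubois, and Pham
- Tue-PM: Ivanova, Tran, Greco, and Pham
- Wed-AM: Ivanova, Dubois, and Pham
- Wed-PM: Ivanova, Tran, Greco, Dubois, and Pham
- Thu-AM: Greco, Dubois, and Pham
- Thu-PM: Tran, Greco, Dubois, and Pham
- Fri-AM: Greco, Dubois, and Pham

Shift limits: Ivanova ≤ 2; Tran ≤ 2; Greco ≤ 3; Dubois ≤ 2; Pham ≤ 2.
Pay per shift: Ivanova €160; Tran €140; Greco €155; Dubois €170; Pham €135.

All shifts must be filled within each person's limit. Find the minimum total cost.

Picking the cheapest available assistant for each shift independently would cost €1100, but that ignores the shift limits.
An optimal schedule: Tue-AM→Tran, Tue-PM→Tran, Wed-AM→Pham, Wed-PM→Ivanova, Thu-AM→Greco, Thu-PM→Greco, Fri-AM→Pham+Greco.
Total: 140 + 140 + 135 + 160 + 155 + 155 + 135 + 155 = €1175.

€1175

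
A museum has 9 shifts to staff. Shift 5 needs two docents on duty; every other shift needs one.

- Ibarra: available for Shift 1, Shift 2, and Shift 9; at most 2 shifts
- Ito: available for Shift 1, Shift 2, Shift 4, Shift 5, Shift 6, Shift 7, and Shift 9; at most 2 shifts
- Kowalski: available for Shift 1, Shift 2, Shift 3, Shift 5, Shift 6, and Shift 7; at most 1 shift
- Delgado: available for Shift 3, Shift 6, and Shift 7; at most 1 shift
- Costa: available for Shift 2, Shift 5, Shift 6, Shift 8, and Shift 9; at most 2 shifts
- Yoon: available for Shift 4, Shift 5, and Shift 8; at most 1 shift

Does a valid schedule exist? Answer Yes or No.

No

Total capacity is 2+2+1+1+2+1 = 9 but 10 worker-slots are needed — infeasible.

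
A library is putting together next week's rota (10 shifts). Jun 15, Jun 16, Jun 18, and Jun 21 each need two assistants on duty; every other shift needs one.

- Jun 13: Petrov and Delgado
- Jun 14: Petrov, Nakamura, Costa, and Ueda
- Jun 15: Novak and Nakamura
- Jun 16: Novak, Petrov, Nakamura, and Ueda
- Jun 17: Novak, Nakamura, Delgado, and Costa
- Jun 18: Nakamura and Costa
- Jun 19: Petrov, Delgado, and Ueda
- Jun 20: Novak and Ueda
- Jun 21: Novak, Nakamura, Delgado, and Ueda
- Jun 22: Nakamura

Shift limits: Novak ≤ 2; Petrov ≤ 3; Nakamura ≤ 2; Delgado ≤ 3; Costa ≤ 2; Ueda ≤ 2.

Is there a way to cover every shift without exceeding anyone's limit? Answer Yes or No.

Total capacity is 14 and 14 slots are needed, so capacity alone doesn't rule it out.
Shifts {Jun 15, Jun 18, Jun 22} need 5 worker-slots in total, but the assistants available for any of those shifts (Novak, Nakamura, and Costa) can supply at most 4 among them. So no valid schedule exists.

No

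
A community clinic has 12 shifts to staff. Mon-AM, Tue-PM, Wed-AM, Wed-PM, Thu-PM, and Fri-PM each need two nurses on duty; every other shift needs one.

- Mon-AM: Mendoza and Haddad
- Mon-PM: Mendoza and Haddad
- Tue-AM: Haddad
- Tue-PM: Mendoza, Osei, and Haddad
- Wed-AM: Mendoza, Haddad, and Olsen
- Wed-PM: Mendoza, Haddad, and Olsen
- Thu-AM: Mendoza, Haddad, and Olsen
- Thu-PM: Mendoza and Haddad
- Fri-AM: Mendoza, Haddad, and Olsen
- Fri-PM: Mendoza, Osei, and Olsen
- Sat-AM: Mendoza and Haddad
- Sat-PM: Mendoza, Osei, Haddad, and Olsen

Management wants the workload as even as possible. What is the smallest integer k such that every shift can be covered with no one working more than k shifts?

With 4 nurses and 18 worker-slots to fill, someone must work at least ⌈18/4⌉ = 5 shifts, so k ≥ 5.
k = 5 works: Mon-AM→Mendoza+Haddad, Mon-PM→Mendoza, Tue-AM→Haddad, Tue-PM→Mendoza+Osei, Wed-AM→Haddad+Olsen, Wed-PM→Haddad+Olsen, Thu-AM→Olsen, Thu-PM→Mendoza+Haddad, Fri-AM→Olsen, Fri-PM→Osei+Olsen, Sat-AM→Mendoza, Sat-PM→Osei.
Loads: Mendoza 5, Osei 3, Haddad 5, Olsen 5 — all ≤ 5.

5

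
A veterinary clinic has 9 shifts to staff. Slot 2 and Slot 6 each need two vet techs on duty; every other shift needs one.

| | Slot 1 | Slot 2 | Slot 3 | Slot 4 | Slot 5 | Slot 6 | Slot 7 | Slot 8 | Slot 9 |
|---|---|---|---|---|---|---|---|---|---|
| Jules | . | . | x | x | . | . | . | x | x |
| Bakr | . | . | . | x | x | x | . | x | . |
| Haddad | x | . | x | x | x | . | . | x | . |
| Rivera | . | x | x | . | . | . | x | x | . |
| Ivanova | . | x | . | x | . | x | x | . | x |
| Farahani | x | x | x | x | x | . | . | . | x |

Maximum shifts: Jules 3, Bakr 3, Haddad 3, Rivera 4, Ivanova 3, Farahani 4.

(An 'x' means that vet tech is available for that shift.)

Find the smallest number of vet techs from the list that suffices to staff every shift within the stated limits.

11 slots to fill and no one can take more than 4, so at least ⌈11/4⌉ = 3 vet techs are needed.
No set of 3 vet techs can cover every shift (each such set leaves at least one shift with no one available or exceeds a cap).
Jules, Bakr, Ivanova, and Farahani alone can cover everything: Slot 1→Farahani, Slot 2→Ivanova+Farahani, Slot 3→Jules, Slot 4→Bakr, Slot 5→Bakr, Slot 6→Bakr+Ivanova, Slot 7→Ivanova, Slot 8→Jules, Slot 9→Jules.

4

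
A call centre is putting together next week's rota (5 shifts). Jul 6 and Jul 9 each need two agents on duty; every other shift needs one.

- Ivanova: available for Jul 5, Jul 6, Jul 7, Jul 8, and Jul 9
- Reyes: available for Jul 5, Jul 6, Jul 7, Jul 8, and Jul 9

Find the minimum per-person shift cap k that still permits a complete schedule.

4

With 2 agents and 7 worker-slots to fill, someone must work at least ⌈7/2⌉ = 4 shifts, so k ≥ 4.
k = 4 works: Jul 5→Ivanova, Jul 6→Ivanova+Reyes, Jul 7→Ivanova, Jul 8→Reyes, Jul 9→Ivanova+Reyes.
Loads: Ivanova 4, Reyes 3 — all ≤ 4.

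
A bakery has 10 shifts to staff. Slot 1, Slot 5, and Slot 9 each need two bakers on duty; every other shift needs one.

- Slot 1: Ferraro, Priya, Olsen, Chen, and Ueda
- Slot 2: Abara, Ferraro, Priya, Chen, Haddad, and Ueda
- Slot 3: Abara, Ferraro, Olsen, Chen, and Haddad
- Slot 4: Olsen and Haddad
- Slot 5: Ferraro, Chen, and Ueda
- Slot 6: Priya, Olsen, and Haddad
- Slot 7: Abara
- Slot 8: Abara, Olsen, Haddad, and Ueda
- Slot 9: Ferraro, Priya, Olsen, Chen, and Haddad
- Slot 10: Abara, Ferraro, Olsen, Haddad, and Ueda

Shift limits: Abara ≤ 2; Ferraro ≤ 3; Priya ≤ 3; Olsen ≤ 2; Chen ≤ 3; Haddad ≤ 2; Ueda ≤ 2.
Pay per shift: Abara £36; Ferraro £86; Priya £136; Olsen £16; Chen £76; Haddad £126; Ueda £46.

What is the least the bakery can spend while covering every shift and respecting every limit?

Slot 7 can only be covered by Abara, so that assignment is forced.
Picking the cheapest available baker for each shift independently would cost £428, but that ignores the shift limits.
An optimal schedule: Slot 1→Chen+Ferraro, Slot 2→Ferraro, Slot 3→Chen, Slot 4→Olsen, Slot 5→Ueda+Chen, Slot 6→Olsen, Slot 7→Abara, Slot 8→Abara, Slot 9→Ferraro+Haddad, Slot 10→Ueda.
Total: 76 + 86 + 86 + 76 + 16 + 46 + 76 + 16 + 36 + 36 + 86 + 126 + 46 = £808.

£808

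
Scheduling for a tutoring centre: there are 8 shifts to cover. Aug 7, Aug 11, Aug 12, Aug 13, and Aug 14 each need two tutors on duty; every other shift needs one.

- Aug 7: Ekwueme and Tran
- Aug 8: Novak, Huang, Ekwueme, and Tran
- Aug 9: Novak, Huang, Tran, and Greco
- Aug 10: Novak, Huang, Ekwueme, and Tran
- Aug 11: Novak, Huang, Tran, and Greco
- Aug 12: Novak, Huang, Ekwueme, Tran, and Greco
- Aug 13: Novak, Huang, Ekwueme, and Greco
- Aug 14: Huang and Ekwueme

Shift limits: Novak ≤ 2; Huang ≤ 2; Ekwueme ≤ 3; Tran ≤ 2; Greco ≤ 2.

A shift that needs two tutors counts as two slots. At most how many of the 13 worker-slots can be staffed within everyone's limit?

11

Total capacity across all tutors is 2+2+3+2+2 = 11, and 13 slots are needed, so at most 11 can be filled.
An assignment achieving 11: Aug 7→Ekwueme+Tran, Aug 8→Novak, Aug 9→Novak, Aug 10→Huang, Aug 11→Tran+Greco, Aug 13→Ekwueme+Greco, Aug 14→Huang+Ekwueme.
Loads: Novak 2/2, Huang 2/2, Ekwueme 3/3, Tran 2/2, Greco 2/2.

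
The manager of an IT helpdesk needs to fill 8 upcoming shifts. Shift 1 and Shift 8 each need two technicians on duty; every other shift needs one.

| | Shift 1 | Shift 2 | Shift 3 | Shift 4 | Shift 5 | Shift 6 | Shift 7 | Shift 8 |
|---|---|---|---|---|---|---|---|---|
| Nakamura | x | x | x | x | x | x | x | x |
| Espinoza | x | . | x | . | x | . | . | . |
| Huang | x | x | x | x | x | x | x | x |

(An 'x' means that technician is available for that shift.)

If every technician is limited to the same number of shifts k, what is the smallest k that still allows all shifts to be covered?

With 3 technicians and 10 worker-slots to fill, someone must work at least ⌈10/3⌉ = 4 shifts, so k ≥ 4.
k = 4 works: Shift 1→Espinoza+Huang, Shift 2→Nakamura, Shift 3→Espinoza, Shift 4→Nakamura, Shift 5→Espinoza, Shift 6→Nakamura, Shift 7→Huang, Shift 8→Nakamura+Huang.
Loads: Nakamura 4, Espinoza 3, Huang 3 — all ≤ 4.

4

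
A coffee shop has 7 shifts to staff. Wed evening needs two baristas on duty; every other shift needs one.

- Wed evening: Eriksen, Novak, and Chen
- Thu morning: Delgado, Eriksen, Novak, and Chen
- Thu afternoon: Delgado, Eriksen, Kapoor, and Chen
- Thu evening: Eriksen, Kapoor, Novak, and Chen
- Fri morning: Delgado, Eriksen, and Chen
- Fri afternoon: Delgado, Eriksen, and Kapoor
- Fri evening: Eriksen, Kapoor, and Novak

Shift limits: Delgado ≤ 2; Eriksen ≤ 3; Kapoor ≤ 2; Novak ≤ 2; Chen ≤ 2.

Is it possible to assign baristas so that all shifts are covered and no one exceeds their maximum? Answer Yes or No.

Yes

One valid schedule: Wed evening→Eriksen+Novak, Thu morning→Eriksen, Thu afternoon→Kapoor, Thu evening→Kapoor, Fri morning→Delgado, Fri afternoon→Delgado, Fri evening→Eriksen.
Loads: Delgado 2/2, Eriksen 3/3, Kapoor 2/2, Novak 1/2, Chen 0/2 — all within limits.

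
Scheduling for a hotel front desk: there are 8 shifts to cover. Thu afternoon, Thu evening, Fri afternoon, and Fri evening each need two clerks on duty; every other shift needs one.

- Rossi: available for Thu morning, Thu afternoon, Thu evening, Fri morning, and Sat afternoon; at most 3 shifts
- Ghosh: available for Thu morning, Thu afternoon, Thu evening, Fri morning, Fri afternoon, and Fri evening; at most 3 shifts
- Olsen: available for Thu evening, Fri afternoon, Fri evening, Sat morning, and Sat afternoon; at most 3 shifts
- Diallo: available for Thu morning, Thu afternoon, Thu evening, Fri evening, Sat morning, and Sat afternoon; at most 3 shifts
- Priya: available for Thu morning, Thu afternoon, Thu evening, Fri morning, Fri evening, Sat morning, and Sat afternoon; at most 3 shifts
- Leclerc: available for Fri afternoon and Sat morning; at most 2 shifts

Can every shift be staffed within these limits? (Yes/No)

One valid schedule: Thu morning→Rossi, Thu afternoon→Ghosh+Diallo, Thu evening→Diallo+Priya, Fri morning→Rossi, Fri afternoon→Ghosh+Olsen, Fri evening→Ghosh+Olsen, Sat morning→Olsen, Sat afternoon→Rossi.
Loads: Rossi 3/3, Ghosh 3/3, Olsen 3/3, Diallo 2/3, Priya 1/3, Leclerc 0/2 — all within limits.

Yes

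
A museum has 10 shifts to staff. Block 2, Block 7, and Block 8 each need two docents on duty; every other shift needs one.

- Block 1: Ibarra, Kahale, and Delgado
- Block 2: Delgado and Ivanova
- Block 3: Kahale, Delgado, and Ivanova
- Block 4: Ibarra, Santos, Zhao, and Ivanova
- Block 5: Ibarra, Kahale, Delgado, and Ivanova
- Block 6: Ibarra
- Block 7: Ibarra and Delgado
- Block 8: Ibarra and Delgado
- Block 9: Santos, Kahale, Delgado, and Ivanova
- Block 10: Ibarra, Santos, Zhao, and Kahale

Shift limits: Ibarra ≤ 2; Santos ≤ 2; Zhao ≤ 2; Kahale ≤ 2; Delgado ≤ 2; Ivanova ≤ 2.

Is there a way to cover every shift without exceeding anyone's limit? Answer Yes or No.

Shifts {Block 2, Block 7, Block 8} need 6 worker-slots in total, but the docents available for any of those shifts (Ibarra, Delgado, and Ivanova) can supply at most 5 among them. So no valid schedule exists.

No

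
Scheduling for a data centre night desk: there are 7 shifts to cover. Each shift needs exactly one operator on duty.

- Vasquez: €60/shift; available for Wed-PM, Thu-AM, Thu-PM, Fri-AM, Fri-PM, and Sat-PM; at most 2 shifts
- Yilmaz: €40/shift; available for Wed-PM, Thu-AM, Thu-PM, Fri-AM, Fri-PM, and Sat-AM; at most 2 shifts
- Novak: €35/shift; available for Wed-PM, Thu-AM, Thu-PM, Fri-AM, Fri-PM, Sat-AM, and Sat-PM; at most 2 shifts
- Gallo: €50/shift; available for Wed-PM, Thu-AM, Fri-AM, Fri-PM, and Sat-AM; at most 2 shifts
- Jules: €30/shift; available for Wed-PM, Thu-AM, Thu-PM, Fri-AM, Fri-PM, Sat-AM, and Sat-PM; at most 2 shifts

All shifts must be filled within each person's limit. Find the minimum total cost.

€260

Picking the cheapest available operator for each shift independently would cost €210, but that ignores the shift limits.
An optimal schedule: Wed-PM→Novak, Thu-AM→Yilmaz, Thu-PM→Jules, Fri-AM→Yilmaz, Fri-PM→Gallo, Sat-AM→Novak, Sat-PM→Jules.
Total: 35 + 40 + 30 + 40 + 50 + 35 + 30 = €260.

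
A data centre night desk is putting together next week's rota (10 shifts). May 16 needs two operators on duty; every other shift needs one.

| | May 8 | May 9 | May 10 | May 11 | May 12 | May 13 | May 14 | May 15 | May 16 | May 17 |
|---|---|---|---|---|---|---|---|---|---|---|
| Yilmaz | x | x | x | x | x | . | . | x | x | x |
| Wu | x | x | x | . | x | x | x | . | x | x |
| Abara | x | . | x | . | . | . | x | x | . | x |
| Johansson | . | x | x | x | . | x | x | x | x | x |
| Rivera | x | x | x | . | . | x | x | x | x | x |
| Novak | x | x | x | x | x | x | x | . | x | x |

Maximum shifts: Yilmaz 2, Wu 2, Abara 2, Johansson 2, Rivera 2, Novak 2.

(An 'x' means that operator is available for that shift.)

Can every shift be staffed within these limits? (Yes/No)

One valid schedule: May 8→Wu, May 9→Johansson, May 10→Johansson, May 11→Yilmaz, May 12→Yilmaz, May 13→Wu, May 14→Abara, May 15→Abara, May 16→Rivera+Novak, May 17→Rivera.
Loads: Yilmaz 2/2, Wu 2/2, Abara 2/2, Johansson 2/2, Rivera 2/2, Novak 1/2 — all within limits.

Yes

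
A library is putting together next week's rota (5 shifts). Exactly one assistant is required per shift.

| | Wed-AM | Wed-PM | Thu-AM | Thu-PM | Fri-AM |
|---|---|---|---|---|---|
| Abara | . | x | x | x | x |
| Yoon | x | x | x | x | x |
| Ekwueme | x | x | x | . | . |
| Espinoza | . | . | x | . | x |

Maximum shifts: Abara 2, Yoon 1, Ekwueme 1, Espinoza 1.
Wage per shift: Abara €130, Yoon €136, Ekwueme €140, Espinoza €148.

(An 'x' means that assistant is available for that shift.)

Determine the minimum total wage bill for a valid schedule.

Picking the cheapest available assistant for each shift independently would cost €656, but that ignores the shift limits.
An optimal schedule: Wed-AM→Yoon, Wed-PM→Abara, Thu-AM→Ekwueme, Thu-PM→Abara, Fri-AM→Espinoza.
Total: 136 + 130 + 140 + 130 + 148 = €684.

€684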